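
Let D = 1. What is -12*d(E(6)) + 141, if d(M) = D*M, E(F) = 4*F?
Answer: -147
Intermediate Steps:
d(M) = M (d(M) = 1*M = M)
-12*d(E(6)) + 141 = -48*6 + 141 = -12*24 + 141 = -288 + 141 = -147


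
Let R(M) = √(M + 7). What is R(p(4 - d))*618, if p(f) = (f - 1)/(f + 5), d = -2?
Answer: 618*√902/11 ≈ 1687.3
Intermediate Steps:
p(f) = (-1 + f)/(5 + f)
R(M) = √(7 + M)
R(p(4 - d))*618 = √(7 + (-1 + (4 - 1*(-2)))/(5 + (4 - 1*(-2))))*618 = √(7 + (-1 + (4 + 2))/(5 + (4 + 2)))*618 = √(7 + (-1 + 6)/(5 + 6))*618 = √(7 + 5/11)*618 = √(82/11)*618 = (√902/11)*618 = 618*√902/11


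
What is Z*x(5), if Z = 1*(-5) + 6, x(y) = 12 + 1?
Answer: 13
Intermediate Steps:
x(y) = 13
Z = 1 (Z = -5 + 6 = 1)
Z*x(5) = 1*13 = 13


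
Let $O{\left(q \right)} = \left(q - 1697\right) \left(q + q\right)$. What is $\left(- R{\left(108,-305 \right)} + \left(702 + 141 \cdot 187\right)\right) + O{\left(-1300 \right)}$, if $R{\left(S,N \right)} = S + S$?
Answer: $7819053$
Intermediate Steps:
$R{\left(S,N \right)} = 2 S$
$O{\left(q \right)} = 2 q \left(-1697 + q\right)$ ($O{\left(q \right)} = \left(-1697 + q\right) 2 q = 2 q \left(-1697 + q\right)$)
$\left(- R{\left(108,-305 \right)} + \left(702 + 141 \cdot 187\right)\right) + O{\left(-1300 \right)} = \left(- 2 \cdot 108 + \left(702 + 141 \cdot 187\right)\right) + 2 \left(-1300\right) \left(-1697 - 1300\right) = \left(\left(-1\right) 216 + \left(702 + 26367\right)\right) + 2 \left(-1300\right) \left(-2997\right) = \left(-216 + 27069\right) + 7792200 = 26853 + 7792200 = 7819053$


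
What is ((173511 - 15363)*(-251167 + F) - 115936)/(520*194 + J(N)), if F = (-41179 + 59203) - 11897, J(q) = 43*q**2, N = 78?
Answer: -9688175464/90623 ≈ -1.0691e+5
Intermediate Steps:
F = 6127 (F = 18024 - 11897 = 6127)
((173511 - 15363)*(-251167 + F) - 115936)/(520*194 + J(N)) = ((173511 - 15363)*(-251167 + 6127) - 115936)/(520*194 + 43*78**2) = (158148*(-245040) - 115936)/(100880 + 43*6084) = (-38752585920 - 115936)/(100880 + 261612) = -38752701856/362492 = -38752701856*1/362492 = -9688175464/90623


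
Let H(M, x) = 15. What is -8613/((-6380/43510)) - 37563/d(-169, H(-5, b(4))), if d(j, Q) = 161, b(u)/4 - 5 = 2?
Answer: 18838671/322 ≈ 58505.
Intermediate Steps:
b(u) = 28 (b(u) = 20 + 4*2 = 20 + 8 = 28)
-8613/((-6380/43510)) - 37563/d(-169, H(-5, b(4))) = -8613/((-6380/43510)) - 37563/161 = -8613/((-6380*1/43510)) - 37563*1/161 = -8613/(-638/4351) - 37563/161 = -8613*(-4351/638) - 37563/161 = 117477/2 - 37563/161 = 18838671/322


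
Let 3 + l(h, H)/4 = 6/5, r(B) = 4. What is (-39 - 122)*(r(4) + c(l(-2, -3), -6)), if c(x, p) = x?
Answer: 2576/5 ≈ 515.20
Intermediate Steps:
l(h, H) = -36/5 (l(h, H) = -12 + 4*(6/5) = -12 + 24/5 = -36/5)
(-39 - 122)*(r(4) + c(l(-2, -3), -6)) = (-39 - 122)*(4 - 36/5) = -161*(-16/5) = 2576/5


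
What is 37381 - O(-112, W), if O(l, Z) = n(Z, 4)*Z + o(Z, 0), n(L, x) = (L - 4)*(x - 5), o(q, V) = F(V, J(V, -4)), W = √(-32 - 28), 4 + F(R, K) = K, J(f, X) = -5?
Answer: 37330 - 8*I*√15 ≈ 37330.0 - 30.984*I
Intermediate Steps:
F(R, K) = -4 + K
W = 2*I*√15 (W = √(-60) = 2*I*√15 ≈ 7.746*I)
o(q, V) = -9 (o(q, V) = -4 - 5 = -9)
n(L, x) = (-5 + x)*(-4 + L) (n(L, x) = (-4 + L)*(-5 + x) = (-5 + x)*(-4 + L))
O(l, Z) = -9 + Z*(4 - Z) (O(l, Z) = (20 - 5*Z - 4*4 + Z*4)*Z - 9 = (20 - 5*Z - 16 + 4*Z)*Z - 9 = (4 - Z)*Z - 9 = Z*(4 - Z) - 9 = -9 + Z*(4 - Z))
37381 - O(-112, W) = 37381 - (-9 + (2*I*√15)*(4 - 2*I*√15)) = 37381 - (-9 + 2*I*√15*(4 - 2*I*√15)) = 37381 + (9 - 2*I*√15*(4 - 2*I*√15)) = 37390 - 2*I*√15*(4 - 2*I*√15)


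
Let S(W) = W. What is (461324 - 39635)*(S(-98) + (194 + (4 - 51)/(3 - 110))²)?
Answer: 182054114912847/11449 ≈ 1.5901e+10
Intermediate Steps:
(461324 - 39635)*(S(-98) + (194 + (4 - 51)/(3 - 110))²) = (461324 - 39635)*(-98 + (194 + (4 - 51)/(3 - 110))²) = 421689*(-98 + (194 - 47/(-107))²) = 421689*(-98 + (194 - 47*(-1/107))²) = 421689*(-98 + (194 + 47/107)²) = 421689*(-98 + (20805/107)²) = 421689*(-98 + 432848025/11449) = 421689*(431726023/11449) = 182054114912847/11449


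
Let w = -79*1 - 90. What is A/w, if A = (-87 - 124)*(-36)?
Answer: -7596/169 ≈ -44.947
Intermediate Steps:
A = 7596 (A = -211*(-36) = 7596)
w = -169 (w = -79 - 90 = -169)
A/w = 7596/(-169) = 7596*(-1/169) = -7596/169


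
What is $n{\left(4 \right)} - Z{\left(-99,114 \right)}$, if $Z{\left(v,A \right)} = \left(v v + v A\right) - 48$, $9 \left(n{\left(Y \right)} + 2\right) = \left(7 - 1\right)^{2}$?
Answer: $1535$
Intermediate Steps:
$n{\left(Y \right)} = 2$ ($n{\left(Y \right)} = -2 + \frac{\left(7 - 1\right)^{2}}{9} = -2 + \frac{6^{2}}{9} = -2 + \frac{1}{9} \cdot 36 = -2 + 4 = 2$)
$Z{\left(v,A \right)} = -48 + v^{2} + A v$ ($Z{\left(v,A \right)} = \left(v^{2} + A v\right) - 48 = -48 + v^{2} + A v$)
$n{\left(4 \right)} - Z{\left(-99,114 \right)} = 2 - \left(-48 + \left(-99\right)^{2} + 114 \left(-99\right)\right) = 2 - \left(-48 + 9801 - 11286\right) = 2 - -1533 = 2 + 1533 = 1535$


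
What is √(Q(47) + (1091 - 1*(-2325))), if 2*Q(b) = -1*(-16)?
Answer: 4*√214 ≈ 58.515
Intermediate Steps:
Q(b) = 8 (Q(b) = (-1*(-16))/2 = (½)*16 = 8)
√(Q(47) + (1091 - 1*(-2325))) = √(8 + (1091 - 1*(-2325))) = √(8 + (1091 + 2325)) = √(8 + 3416) = √3424 = 4*√214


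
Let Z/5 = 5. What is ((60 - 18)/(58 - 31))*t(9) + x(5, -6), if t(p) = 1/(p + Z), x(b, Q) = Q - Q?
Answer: 7/153 ≈ 0.045752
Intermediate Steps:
Z = 25 (Z = 5*5 = 25)
x(b, Q) = 0
t(p) = 1/(25 + p) (t(p) = 1/(p + 25) = 1/(25 + p))
((60 - 18)/(58 - 31))*t(9) + x(5, -6) = ((60 - 18)/(58 - 31))/(25 + 9) + 0 = (42/27)/34 + 0 = (42*(1/27))*(1/34) + 0 = (14/9)*(1/34) + 0 = 7/153 + 0 = 7/153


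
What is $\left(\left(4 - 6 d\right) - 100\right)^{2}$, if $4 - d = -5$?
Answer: $22500$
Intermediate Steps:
$d = 9$ ($d = 4 - -5 = 4 + 5 = 9$)
$\left(\left(4 - 6 d\right) - 100\right)^{2} = \left(\left(4 - 54\right) - 100\right)^{2} = \left(-50 - 100\right)^{2} = \left(-150\right)^{2} = 22500$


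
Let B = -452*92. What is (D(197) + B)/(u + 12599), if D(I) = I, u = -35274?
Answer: 41387/22675 ≈ 1.8252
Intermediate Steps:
B = -41584
(D(197) + B)/(u + 12599) = (197 - 41584)/(-35274 + 12599) = -41387/(-22675) = -41387*(-1/22675) = 41387/22675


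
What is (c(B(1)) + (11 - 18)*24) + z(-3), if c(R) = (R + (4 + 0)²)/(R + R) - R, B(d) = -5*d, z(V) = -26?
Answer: -1901/10 ≈ -190.10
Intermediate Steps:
c(R) = -R + (16 + R)/(2*R) (c(R) = (R + 4²)/((2*R)) - R = (R + 16)*(1/(2*R)) - R = (16 + R)*(1/(2*R)) - R = (16 + R)/(2*R) - R = -R + (16 + R)/(2*R))
(c(B(1)) + (11 - 18)*24) + z(-3) = ((½ - (-5) + 8/((-5*1))) + (11 - 18)*24) - 26 = ((½ - 1*(-5) + 8/(-5)) - 7*24) - 26 = ((½ + 5 + 8*(-⅕)) - 168) - 26 = ((½ + 5 - 8/5) - 168) - 26 = (39/10 - 168) - 26 = -1641/10 - 26 = -1901/10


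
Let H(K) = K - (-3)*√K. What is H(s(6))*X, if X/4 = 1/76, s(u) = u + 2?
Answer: 8/19 + 6*√2/19 ≈ 0.86765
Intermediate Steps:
s(u) = 2 + u
X = 1/19 (X = 4/76 = 4*(1/76) = 1/19 ≈ 0.052632)
H(K) = K + 3*√K
H(s(6))*X = ((2 + 6) + 3*√(2 + 6))*(1/19) = (8 + 3*√8)*(1/19) = (8 + 3*(2*√2))*(1/19) = (8 + 6*√2)*(1/19) = 8/19 + 6*√2/19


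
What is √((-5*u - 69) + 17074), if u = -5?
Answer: √17030 ≈ 130.50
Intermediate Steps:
√((-5*u - 69) + 17074) = √((-5*(-5) - 69) + 17074) = √((25 - 69) + 17074) = √(-44 + 17074) = √17030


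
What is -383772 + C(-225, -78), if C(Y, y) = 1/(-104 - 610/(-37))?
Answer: -1242653773/3238 ≈ -3.8377e+5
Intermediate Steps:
C(Y, y) = -37/3238 (C(Y, y) = 1/(-104 - 610*(-1/37)) = 1/(-104 + 610/37) = 1/(-3238/37) = -37/3238)
-383772 + C(-225, -78) = -383772 - 37/3238 = -1242653773/3238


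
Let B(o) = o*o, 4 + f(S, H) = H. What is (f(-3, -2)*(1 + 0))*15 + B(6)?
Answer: -54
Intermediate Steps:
f(S, H) = -4 + H
B(o) = o²
(f(-3, -2)*(1 + 0))*15 + B(6) = ((-4 - 2)*(1 + 0))*15 + 6² = -6*1*15 + 36 = -6*15 + 36 = -90 + 36 = -54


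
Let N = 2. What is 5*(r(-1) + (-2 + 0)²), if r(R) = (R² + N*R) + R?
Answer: 10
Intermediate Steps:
r(R) = R² + 3*R (r(R) = (R² + 2*R) + R = R² + 3*R)
5*(r(-1) + (-2 + 0)²) = 5*(-(3 - 1) + (-2 + 0)²) = 5*(-1*2 + (-2)²) = 5*(-2 + 4) = 5*2 = 10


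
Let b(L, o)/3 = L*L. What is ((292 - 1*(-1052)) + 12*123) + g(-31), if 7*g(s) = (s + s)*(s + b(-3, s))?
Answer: 19988/7 ≈ 2855.4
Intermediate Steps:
b(L, o) = 3*L² (b(L, o) = 3*(L*L) = 3*L²)
g(s) = 2*s*(27 + s)/7 (g(s) = ((s + s)*(s + 3*(-3)²))/7 = ((2*s)*(s + 3*9))/7 = ((2*s)*(s + 27))/7 = ((2*s)*(27 + s))/7 = (2*s*(27 + s))/7 = 2*s*(27 + s)/7)
((292 - 1*(-1052)) + 12*123) + g(-31) = ((292 - 1*(-1052)) + 12*123) + (2/7)*(-31)*(27 - 31) = ((292 + 1052) + 1476) + (2/7)*(-31)*(-4) = (1344 + 1476) + 248/7 = 2820 + 248/7 = 19988/7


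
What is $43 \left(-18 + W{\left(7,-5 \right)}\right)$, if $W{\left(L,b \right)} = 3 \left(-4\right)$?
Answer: $-1290$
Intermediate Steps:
$W{\left(L,b \right)} = -12$
$43 \left(-18 + W{\left(7,-5 \right)}\right) = 43 \left(-18 - 12\right) = 43 \left(-30\right) = -1290$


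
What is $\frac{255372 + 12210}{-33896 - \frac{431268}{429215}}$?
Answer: $- \frac{57425104065}{7274551454} \approx -7.894$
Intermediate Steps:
$\frac{255372 + 12210}{-33896 - \frac{431268}{429215}} = \frac{267582}{-33896 - \frac{431268}{429215}} = \frac{267582}{- \frac{14549102908}{429215}} = 267582 \left(- \frac{429215}{14549102908}\right) = - \frac{57425104065}{7274551454}$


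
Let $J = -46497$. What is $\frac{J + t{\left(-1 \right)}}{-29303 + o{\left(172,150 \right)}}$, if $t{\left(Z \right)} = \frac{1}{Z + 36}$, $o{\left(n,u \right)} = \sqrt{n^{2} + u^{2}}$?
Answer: $\frac{47687526382}{30051480375} + \frac{3254788 \sqrt{13021}}{30051480375} \approx 1.5992$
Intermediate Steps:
$t{\left(Z \right)} = \frac{1}{36 + Z}$
$\frac{J + t{\left(-1 \right)}}{-29303 + o{\left(172,150 \right)}} = \frac{-46497 + \frac{1}{36 - 1}}{-29303 + \sqrt{172^{2} + 150^{2}}} = \frac{-46497 + \frac{1}{35}}{-29303 + \sqrt{29584 + 22500}} = \frac{-46497 + \frac{1}{35}}{-29303 + \sqrt{52084}} = - \frac{1627394}{35 \left(-29303 + 2 \sqrt{13021}\right)}$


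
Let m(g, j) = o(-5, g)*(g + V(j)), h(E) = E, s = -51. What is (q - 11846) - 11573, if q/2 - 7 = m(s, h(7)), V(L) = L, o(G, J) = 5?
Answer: -23845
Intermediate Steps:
m(g, j) = 5*g + 5*j (m(g, j) = 5*(g + j) = 5*g + 5*j)
q = -426 (q = 14 + 2*(5*(-51) + 5*7) = 14 + 2*(-255 + 35) = 14 + 2*(-220) = 14 - 440 = -426)
(q - 11846) - 11573 = (-426 - 11846) - 11573 = -12272 - 11573 = -23845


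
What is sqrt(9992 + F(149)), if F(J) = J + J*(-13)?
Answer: 2*sqrt(2051) ≈ 90.576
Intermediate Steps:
F(J) = -12*J (F(J) = J - 13*J = -12*J)
sqrt(9992 + F(149)) = sqrt(9992 - 12*149) = sqrt(9992 - 1788) = sqrt(8204) = 2*sqrt(2051)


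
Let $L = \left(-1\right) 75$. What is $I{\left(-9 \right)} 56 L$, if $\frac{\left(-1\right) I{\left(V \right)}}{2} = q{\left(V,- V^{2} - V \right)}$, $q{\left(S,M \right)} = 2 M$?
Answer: $-1209600$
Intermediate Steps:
$L = -75$
$I{\left(V \right)} = 4 V + 4 V^{2}$ ($I{\left(V \right)} = - 2 \cdot 2 \left(- V^{2} - V\right) = - 2 \cdot 2 \left(- V - V^{2}\right) = - 2 \left(- 2 V - 2 V^{2}\right) = 4 V + 4 V^{2}$)
$I{\left(-9 \right)} 56 L = 4 \left(-9\right) \left(1 - 9\right) 56 \left(-75\right) = 4 \left(-9\right) \left(-8\right) 56 \left(-75\right) = 288 \cdot 56 \left(-75\right) = 16128 \left(-75\right) = -1209600$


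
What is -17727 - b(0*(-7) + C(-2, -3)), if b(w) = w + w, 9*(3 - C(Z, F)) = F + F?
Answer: -53203/3 ≈ -17734.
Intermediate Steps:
C(Z, F) = 3 - 2*F/9 (C(Z, F) = 3 - (F + F)/9 = 3 - 2*F/9)
b(w) = 2*w
-17727 - b(0*(-7) + C(-2, -3)) = -17727 - 2*(0*(-7) + (3 - 2/9*(-3))) = -17727 - 2*(0 + (3 + 2/3)) = -17727 - 2*(0 + 11/3) = -17727 - 2*11/3 = -17727 - 1*22/3 = -17727 - 22/3 = -53203/3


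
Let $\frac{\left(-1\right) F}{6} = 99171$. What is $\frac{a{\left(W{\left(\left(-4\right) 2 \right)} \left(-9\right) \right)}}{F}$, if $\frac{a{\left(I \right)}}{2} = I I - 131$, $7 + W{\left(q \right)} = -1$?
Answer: $- \frac{5053}{297513} \approx -0.016984$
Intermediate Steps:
$F = -595026$ ($F = \left(-6\right) 99171 = -595026$)
$W{\left(q \right)} = -8$ ($W{\left(q \right)} = -7 - 1 = -8$)
$a{\left(I \right)} = -262 + 2 I^{2}$ ($a{\left(I \right)} = 2 \left(I I - 131\right) = 2 \left(I^{2} - 131\right) = 2 \left(-131 + I^{2}\right) = -262 + 2 I^{2}$)
$\frac{a{\left(W{\left(\left(-4\right) 2 \right)} \left(-9\right) \right)}}{F} = \frac{-262 + 2 \left(\left(-8\right) \left(-9\right)\right)^{2}}{-595026} = \left(-262 + 2 \cdot 72^{2}\right) \left(- \frac{1}{595026}\right) = \left(-262 + 2 \cdot 5184\right) \left(- \frac{1}{595026}\right) = \left(-262 + 10368\right) \left(- \frac{1}{595026}\right) = 10106 \left(- \frac{1}{595026}\right) = - \frac{5053}{297513}$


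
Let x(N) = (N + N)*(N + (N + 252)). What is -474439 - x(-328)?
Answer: -739463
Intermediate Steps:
x(N) = 2*N*(252 + 2*N) (x(N) = (2*N)*(N + (252 + N)) = (2*N)*(252 + 2*N) = 2*N*(252 + 2*N))
-474439 - x(-328) = -474439 - 4*(-328)*(126 - 328) = -474439 - 4*(-328)*(-202) = -474439 - 1*265024 = -474439 - 265024 = -739463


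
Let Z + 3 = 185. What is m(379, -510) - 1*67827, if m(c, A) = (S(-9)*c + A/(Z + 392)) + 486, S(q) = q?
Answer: -20306079/287 ≈ -70753.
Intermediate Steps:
Z = 182 (Z = -3 + 185 = 182)
m(c, A) = 486 - 9*c + A/574 (m(c, A) = (-9*c + A/(182 + 392)) + 486 = (-9*c + A/574) + 486 = 486 - 9*c + A/574)
m(379, -510) - 1*67827 = (486 - 9*379 + (1/574)*(-510)) - 1*67827 = (486 - 3411 - 255/287) - 67827 = -839730/287 - 67827 = -20306079/287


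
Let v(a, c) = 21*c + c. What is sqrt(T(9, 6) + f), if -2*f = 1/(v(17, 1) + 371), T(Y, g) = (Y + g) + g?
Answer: sqrt(12972930)/786 ≈ 4.5824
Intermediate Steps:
T(Y, g) = Y + 2*g
v(a, c) = 22*c
f = -1/786 (f = -1/(2*(22*1 + 371)) = -1/(2*(22 + 371)) = -1/2/393 = -1/2*1/393 = -1/786 ≈ -0.0012723)
sqrt(T(9, 6) + f) = sqrt((9 + 2*6) - 1/786) = sqrt((9 + 12) - 1/786) = sqrt(21 - 1/786) = sqrt(16505/786) = sqrt(12972930)/786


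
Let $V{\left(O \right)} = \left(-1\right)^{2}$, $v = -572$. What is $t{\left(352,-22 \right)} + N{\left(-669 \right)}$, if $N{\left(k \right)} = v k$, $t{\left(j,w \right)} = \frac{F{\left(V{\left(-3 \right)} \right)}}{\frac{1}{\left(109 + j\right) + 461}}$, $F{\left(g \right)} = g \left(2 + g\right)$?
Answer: $385434$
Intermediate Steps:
$V{\left(O \right)} = 1$
$t{\left(j,w \right)} = 1710 + 3 j$ ($t{\left(j,w \right)} = \frac{1 \left(2 + 1\right)}{\frac{1}{\left(109 + j\right) + 461}} = \frac{1 \cdot 3}{\frac{1}{570 + j}} = 3 \left(570 + j\right) = 1710 + 3 j$)
$N{\left(k \right)} = - 572 k$
$t{\left(352,-22 \right)} + N{\left(-669 \right)} = \left(1710 + 3 \cdot 352\right) - -382668 = \left(1710 + 1056\right) + 382668 = 2766 + 382668 = 385434$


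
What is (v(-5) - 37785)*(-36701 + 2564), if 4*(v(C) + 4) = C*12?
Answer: 1290515148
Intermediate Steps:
v(C) = -4 + 3*C (v(C) = -4 + (C*12)/4 = -4 + (12*C)/4 = -4 + 3*C)
(v(-5) - 37785)*(-36701 + 2564) = ((-4 + 3*(-5)) - 37785)*(-36701 + 2564) = ((-4 - 15) - 37785)*(-34137) = (-19 - 37785)*(-34137) = -37804*(-34137) = 1290515148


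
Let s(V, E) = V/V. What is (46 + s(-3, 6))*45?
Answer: 2115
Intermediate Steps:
s(V, E) = 1
(46 + s(-3, 6))*45 = (46 + 1)*45 = 47*45 = 2115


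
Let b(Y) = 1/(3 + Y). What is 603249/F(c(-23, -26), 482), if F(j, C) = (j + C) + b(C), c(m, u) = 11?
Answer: 97525255/79702 ≈ 1223.6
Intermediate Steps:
F(j, C) = C + j + 1/(3 + C) (F(j, C) = (j + C) + 1/(3 + C) = (C + j) + 1/(3 + C) = C + j + 1/(3 + C))
603249/F(c(-23, -26), 482) = 603249/(((1 + (3 + 482)*(482 + 11))/(3 + 482))) = 603249/(((1 + 485*493)/485)) = 603249/(((1 + 239105)/485)) = 603249/(((1/485)*239106)) = 603249/(239106/485) = 603249*(485/239106) = 97525255/79702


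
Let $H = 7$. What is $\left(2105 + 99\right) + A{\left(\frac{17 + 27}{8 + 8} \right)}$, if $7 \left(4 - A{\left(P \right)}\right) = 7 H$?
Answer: $2201$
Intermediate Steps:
$A{\left(P \right)} = -3$ ($A{\left(P \right)} = 4 - \frac{7 \cdot 7}{7} = 4 - 7 = -3$)
$\left(2105 + 99\right) + A{\left(\frac{17 + 27}{8 + 8} \right)} = \left(2105 + 99\right) - 3 = 2204 - 3 = 2201$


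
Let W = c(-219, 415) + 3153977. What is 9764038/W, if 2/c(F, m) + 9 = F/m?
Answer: 9651751563/3117706057 ≈ 3.0958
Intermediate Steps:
c(F, m) = 2/(-9 + F/m)
W = 6235412114/1977 (W = 2*415/(-219 - 9*415) + 3153977 = 2*415/(-219 - 3735) + 3153977 = 2*415/(-3954) + 3153977 = 2*415*(-1/3954) + 3153977 = -415/1977 + 3153977 = 6235412114/1977 ≈ 3.1540e+6)
9764038/W = 9764038/(6235412114/1977) = 9764038*(1977/6235412114) = 9651751563/3117706057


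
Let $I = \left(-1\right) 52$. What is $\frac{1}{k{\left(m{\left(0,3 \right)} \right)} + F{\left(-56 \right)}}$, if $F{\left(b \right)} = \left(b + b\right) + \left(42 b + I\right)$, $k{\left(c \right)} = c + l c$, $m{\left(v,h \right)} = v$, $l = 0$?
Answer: $- \frac{1}{2516} \approx -0.00039746$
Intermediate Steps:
$I = -52$
$k{\left(c \right)} = c$ ($k{\left(c \right)} = c + 0 c = c + 0 = c$)
$F{\left(b \right)} = -52 + 44 b$ ($F{\left(b \right)} = \left(b + b\right) + \left(42 b - 52\right) = 2 b + \left(-52 + 42 b\right) = -52 + 44 b$)
$\frac{1}{k{\left(m{\left(0,3 \right)} \right)} + F{\left(-56 \right)}} = \frac{1}{0 + \left(-52 + 44 \left(-56\right)\right)} = \frac{1}{0 - 2516} = \frac{1}{-2516} = - \frac{1}{2516}$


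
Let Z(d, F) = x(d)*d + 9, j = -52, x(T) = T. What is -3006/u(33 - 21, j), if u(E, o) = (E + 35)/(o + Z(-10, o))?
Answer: -171342/47 ≈ -3645.6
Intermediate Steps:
Z(d, F) = 9 + d² (Z(d, F) = d*d + 9 = d² + 9 = 9 + d²)
u(E, o) = (35 + E)/(109 + o) (u(E, o) = (E + 35)/(o + (9 + (-10)²)) = (35 + E)/(o + (9 + 100)) = (35 + E)/(o + 109) = (35 + E)/(109 + o))
-3006/u(33 - 21, j) = -3006*(109 - 52)/(35 + (33 - 21)) = -3006*57/(35 + 12) = -3006/((1/57)*47) = -3006/47/57 = -3006*57/47 = -171342/47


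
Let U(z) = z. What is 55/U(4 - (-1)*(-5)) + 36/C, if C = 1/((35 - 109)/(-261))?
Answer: -1299/29 ≈ -44.793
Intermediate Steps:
C = 261/74 (C = 1/(-74*(-1/261)) = 1/(74/261) = 261/74 ≈ 3.5270)
55/U(4 - (-1)*(-5)) + 36/C = 55/(4 - (-1)*(-5)) + 36/(261/74) = 55/(4 - 1*5) + 36*(74/261) = 55/(4 - 5) + 296/29 = 55/(-1) + 296/29 = 55*(-1) + 296/29 = -55 + 296/29 = -1299/29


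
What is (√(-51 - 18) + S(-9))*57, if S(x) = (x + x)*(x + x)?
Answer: 18468 + 57*I*√69 ≈ 18468.0 + 473.48*I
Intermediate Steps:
S(x) = 4*x² (S(x) = (2*x)*(2*x) = 4*x²)
(√(-51 - 18) + S(-9))*57 = (√(-51 - 18) + 4*(-9)²)*57 = (√(-69) + 4*81)*57 = (I*√69 + 324)*57 = (324 + I*√69)*57 = 18468 + 57*I*√69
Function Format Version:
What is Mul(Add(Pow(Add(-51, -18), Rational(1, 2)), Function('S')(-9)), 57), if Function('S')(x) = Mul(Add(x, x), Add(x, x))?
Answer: Add(18468, Mul(57, I, Pow(69, Rational(1, 2)))) ≈ Add(18468., Mul(473.48, I))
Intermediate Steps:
Function('S')(x) = Mul(4, Pow(x, 2)) (Function('S')(x) = Mul(Mul(2, x), Mul(2, x)) = Mul(4, Pow(x, 2)))
Mul(Add(Pow(Add(-51, -18), Rational(1, 2)), Function('S')(-9)), 57) = Mul(Add(Pow(Add(-51, -18), Rational(1, 2)), Mul(4, Pow(-9, 2))), 57) = Mul(Add(Pow(-69, Rational(1, 2)), Mul(4, 81)), 57) = Mul(Add(Mul(I, Pow(69, Rational(1, 2))), 324), 57) = Mul(Add(324, Mul(I, Pow(69, Rational(1, 2)))), 57) = Add(18468, Mul(57, I, Pow(69, Rational(1, 2))))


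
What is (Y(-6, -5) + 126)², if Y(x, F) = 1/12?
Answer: 2289169/144 ≈ 15897.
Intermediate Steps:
Y(x, F) = 1/12
(Y(-6, -5) + 126)² = (1/12 + 126)² = (1513/12)² = 2289169/144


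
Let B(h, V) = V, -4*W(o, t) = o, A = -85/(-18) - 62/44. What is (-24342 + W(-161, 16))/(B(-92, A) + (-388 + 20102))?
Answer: -9623493/7808056 ≈ -1.2325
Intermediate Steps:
A = 328/99 (A = -85*(-1/18) - 62*1/44 = 85/18 - 31/22 = 328/99 ≈ 3.3131)
W(o, t) = -o/4
(-24342 + W(-161, 16))/(B(-92, A) + (-388 + 20102)) = (-24342 - ¼*(-161))/(328/99 + (-388 + 20102)) = (-24342 + 161/4)/(328/99 + 19714) = -97207/(4*1952014/99) = -97207/4*99/1952014 = -9623493/7808056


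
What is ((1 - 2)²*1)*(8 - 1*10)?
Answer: -2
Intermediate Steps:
((1 - 2)²*1)*(8 - 1*10) = ((-1)²*1)*(8 - 10) = (1*1)*(-2) = 1*(-2) = -2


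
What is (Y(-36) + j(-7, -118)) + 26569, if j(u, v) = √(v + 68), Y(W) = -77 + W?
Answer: 26456 + 5*I*√2 ≈ 26456.0 + 7.0711*I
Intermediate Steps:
j(u, v) = √(68 + v)
(Y(-36) + j(-7, -118)) + 26569 = ((-77 - 36) + √(68 - 118)) + 26569 = (-113 + √(-50)) + 26569 = (-113 + 5*I*√2) + 26569 = 26456 + 5*I*√2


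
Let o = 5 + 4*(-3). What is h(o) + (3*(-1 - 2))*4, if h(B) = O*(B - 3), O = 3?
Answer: -66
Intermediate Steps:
o = -7 (o = 5 - 12 = -7)
h(B) = -9 + 3*B (h(B) = 3*(B - 3) = 3*(-3 + B) = -9 + 3*B)
h(o) + (3*(-1 - 2))*4 = (-9 + 3*(-7)) + (3*(-1 - 2))*4 = (-9 - 21) + (3*(-3))*4 = -30 - 9*4 = -30 - 36 = -66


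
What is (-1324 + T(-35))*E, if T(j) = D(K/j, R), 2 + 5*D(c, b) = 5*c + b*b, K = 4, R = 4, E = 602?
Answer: -3977156/5 ≈ -7.9543e+5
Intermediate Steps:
D(c, b) = -⅖ + c + b²/5 (D(c, b) = -⅖ + (5*c + b*b)/5 = -⅖ + (5*c + b²)/5 = -⅖ + (b² + 5*c)/5 = -⅖ + (c + b²/5) = -⅖ + c + b²/5)
T(j) = 14/5 + 4/j (T(j) = -⅖ + 4/j + (⅕)*4² = -⅖ + 4/j + (⅕)*16 = -⅖ + 4/j + 16/5 = 14/5 + 4/j)
(-1324 + T(-35))*E = (-1324 + (14/5 + 4/(-35)))*602 = (-1324 + (14/5 + 4*(-1/35)))*602 = (-1324 + (14/5 - 4/35))*602 = (-1324 + 94/35)*602 = -46246/35*602 = -3977156/5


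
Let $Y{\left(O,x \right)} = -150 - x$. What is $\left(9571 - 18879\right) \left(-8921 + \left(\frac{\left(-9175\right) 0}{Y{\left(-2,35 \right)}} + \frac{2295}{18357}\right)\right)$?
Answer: $\frac{508094250872}{6119} \approx 8.3036 \cdot 10^{7}$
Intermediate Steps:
$\left(9571 - 18879\right) \left(-8921 + \left(\frac{\left(-9175\right) 0}{Y{\left(-2,35 \right)}} + \frac{2295}{18357}\right)\right) = \left(9571 - 18879\right) \left(-8921 + \left(\frac{\left(-9175\right) 0}{-150 - 35} + \frac{2295}{18357}\right)\right) = - 9308 \left(-8921 + \left(\frac{0}{-150 - 35} + 2295 \cdot \frac{1}{18357}\right)\right) = - 9308 \left(-8921 + \left(\frac{0}{-185} + \frac{765}{6119}\right)\right) = - 9308 \left(-8921 + \left(0 \left(- \frac{1}{185}\right) + \frac{765}{6119}\right)\right) = - 9308 \left(-8921 + \left(0 + \frac{765}{6119}\right)\right) = - 9308 \left(-8921 + \frac{765}{6119}\right) = \left(-9308\right) \left(- \frac{54586834}{6119}\right) = \frac{508094250872}{6119}$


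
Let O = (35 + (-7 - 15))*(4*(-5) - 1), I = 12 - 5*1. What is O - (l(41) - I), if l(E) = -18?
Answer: -248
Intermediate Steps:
I = 7 (I = 12 - 5 = 7)
O = -273 (O = (35 - 22)*(-20 - 1) = 13*(-21) = -273)
O - (l(41) - I) = -273 - (-18 - 1*7) = -273 - (-18 - 7) = -273 - 1*(-25) = -273 + 25 = -248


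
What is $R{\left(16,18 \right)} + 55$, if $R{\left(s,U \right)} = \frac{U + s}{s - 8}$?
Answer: $\frac{237}{4} \approx 59.25$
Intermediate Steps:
$R{\left(s,U \right)} = \frac{U + s}{-8 + s}$
$R{\left(16,18 \right)} + 55 = \frac{18 + 16}{-8 + 16} + 55 = \frac{1}{8} \cdot 34 + 55 = \frac{17}{4} + 55 = \frac{237}{4}$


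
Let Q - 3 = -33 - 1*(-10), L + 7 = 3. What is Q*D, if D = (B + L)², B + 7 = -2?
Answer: -3380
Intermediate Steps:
L = -4 (L = -7 + 3 = -4)
B = -9 (B = -7 - 2 = -9)
D = 169 (D = (-9 - 4)² = (-13)² = 169)
Q = -20 (Q = 3 + (-33 - 1*(-10)) = 3 + (-33 + 10) = 3 - 23 = -20)
Q*D = -20*169 = -3380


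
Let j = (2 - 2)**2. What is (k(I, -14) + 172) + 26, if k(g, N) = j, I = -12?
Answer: 198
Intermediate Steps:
j = 0 (j = 0**2 = 0)
k(g, N) = 0
(k(I, -14) + 172) + 26 = (0 + 172) + 26 = 172 + 26 = 198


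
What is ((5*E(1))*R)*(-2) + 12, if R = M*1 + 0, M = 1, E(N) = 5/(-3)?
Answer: 86/3 ≈ 28.667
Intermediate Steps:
E(N) = -5/3 (E(N) = 5*(-⅓) = -5/3)
R = 1 (R = 1*1 + 0 = 1 + 0 = 1)
((5*E(1))*R)*(-2) + 12 = ((5*(-5/3))*1)*(-2) + 12 = -25/3*1*(-2) + 12 = -25/3*(-2) + 12 = 50/3 + 12 = 86/3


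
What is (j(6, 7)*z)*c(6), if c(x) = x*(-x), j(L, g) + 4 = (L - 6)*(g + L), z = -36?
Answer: -5184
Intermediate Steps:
j(L, g) = -4 + (-6 + L)*(L + g) (j(L, g) = -4 + (L - 6)*(g + L) = -4 + (-6 + L)*(L + g))
c(x) = -x²
(j(6, 7)*z)*c(6) = ((-4 + 6² - 6*6 - 6*7 + 6*7)*(-36))*(-1*6²) = ((-4 + 36 - 36 - 42 + 42)*(-36))*(-1*36) = -4*(-36)*(-36) = 144*(-36) = -5184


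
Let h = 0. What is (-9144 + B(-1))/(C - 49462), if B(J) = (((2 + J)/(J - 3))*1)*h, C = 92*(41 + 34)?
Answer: 4572/21281 ≈ 0.21484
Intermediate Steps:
C = 6900 (C = 92*75 = 6900)
B(J) = 0 (B(J) = (((2 + J)/(J - 3))*1)*0 = (((2 + J)/(-3 + J))*1)*0 = ((2 + J)/(-3 + J))*0 = 0)
(-9144 + B(-1))/(C - 49462) = (-9144 + 0)/(6900 - 49462) = -9144/(-42562) = -9144*(-1/42562) = 4572/21281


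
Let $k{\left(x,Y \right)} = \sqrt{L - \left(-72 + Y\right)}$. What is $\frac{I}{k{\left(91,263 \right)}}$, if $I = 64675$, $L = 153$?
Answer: $- \frac{64675 i \sqrt{38}}{38} \approx - 10492.0 i$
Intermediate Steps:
$k{\left(x,Y \right)} = \sqrt{225 - Y}$ ($k{\left(x,Y \right)} = \sqrt{153 - \left(-72 + Y\right)} = \sqrt{225 - Y}$)
$\frac{I}{k{\left(91,263 \right)}} = \frac{64675}{\sqrt{225 - 263}} = \frac{64675}{\sqrt{-38}} = \frac{64675}{i \sqrt{38}} = 64675 \left(- \frac{i \sqrt{38}}{38}\right) = - \frac{64675 i \sqrt{38}}{38}$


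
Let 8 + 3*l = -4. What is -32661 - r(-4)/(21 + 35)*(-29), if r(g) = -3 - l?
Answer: -1828987/56 ≈ -32660.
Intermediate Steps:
l = -4 (l = -8/3 + (⅓)*(-4) = -8/3 - 4/3 = -4)
r(g) = 1 (r(g) = -3 - 1*(-4) = -3 + 4 = 1)
-32661 - r(-4)/(21 + 35)*(-29) = -32661 - 1/(21 + 35)*(-29) = -32661 - 1/56*(-29) = -32661 - (1/56)*1*(-29) = -32661 - (-29)/56 = -32661 - 1*(-29/56) = -32661 + 29/56 = -1828987/56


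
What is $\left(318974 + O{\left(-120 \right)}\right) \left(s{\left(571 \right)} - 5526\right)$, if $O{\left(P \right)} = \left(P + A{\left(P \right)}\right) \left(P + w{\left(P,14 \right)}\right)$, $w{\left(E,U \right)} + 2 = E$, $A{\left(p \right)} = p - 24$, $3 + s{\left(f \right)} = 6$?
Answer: $-2114546826$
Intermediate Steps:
$s{\left(f \right)} = 3$ ($s{\left(f \right)} = -3 + 6 = 3$)
$A{\left(p \right)} = -24 + p$
$w{\left(E,U \right)} = -2 + E$
$O{\left(P \right)} = \left(-24 + 2 P\right) \left(-2 + 2 P\right)$ ($O{\left(P \right)} = \left(P + \left(-24 + P\right)\right) \left(P + \left(-2 + P\right)\right) = \left(-24 + 2 P\right) \left(-2 + 2 P\right)$)
$\left(318974 + O{\left(-120 \right)}\right) \left(s{\left(571 \right)} - 5526\right) = \left(318974 + \left(48 - -6240 + 4 \left(-120\right)^{2}\right)\right) \left(3 - 5526\right) = \left(318974 + \left(48 + 6240 + 4 \cdot 14400\right)\right) \left(-5523\right) = \left(318974 + \left(48 + 6240 + 57600\right)\right) \left(-5523\right) = \left(318974 + 63888\right) \left(-5523\right) = 382862 \left(-5523\right) = -2114546826$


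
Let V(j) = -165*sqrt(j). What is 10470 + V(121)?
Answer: 8655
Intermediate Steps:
10470 + V(121) = 10470 - 165*sqrt(121) = 10470 - 165*11 = 10470 - 1815 = 8655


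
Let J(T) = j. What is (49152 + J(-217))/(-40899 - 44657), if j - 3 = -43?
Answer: -12278/21389 ≈ -0.57403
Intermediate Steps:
j = -40 (j = 3 - 43 = -40)
J(T) = -40
(49152 + J(-217))/(-40899 - 44657) = (49152 - 40)/(-40899 - 44657) = 49112/(-85556) = 49112*(-1/85556) = -12278/21389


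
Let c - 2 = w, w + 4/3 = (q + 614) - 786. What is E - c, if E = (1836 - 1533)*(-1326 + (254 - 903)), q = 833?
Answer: -1797260/3 ≈ -5.9909e+5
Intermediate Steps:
w = 1979/3 (w = -4/3 + ((833 + 614) - 786) = -4/3 + (1447 - 786) = -4/3 + 661 = 1979/3 ≈ 659.67)
E = -598425 (E = 303*(-1326 - 649) = 303*(-1975) = -598425)
c = 1985/3 (c = 2 + 1979/3 = 1985/3 ≈ 661.67)
E - c = -598425 - 1*1985/3 = -598425 - 1985/3 = -1797260/3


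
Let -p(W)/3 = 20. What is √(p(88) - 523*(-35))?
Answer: √18245 ≈ 135.07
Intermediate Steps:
p(W) = -60 (p(W) = -3*20 = -60)
√(p(88) - 523*(-35)) = √(-60 - 523*(-35)) = √(-60 + 18305) = √18245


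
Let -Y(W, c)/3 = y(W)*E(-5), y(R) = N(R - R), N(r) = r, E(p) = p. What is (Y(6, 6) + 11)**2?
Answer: 121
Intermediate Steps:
y(R) = 0 (y(R) = R - R = 0)
Y(W, c) = 0 (Y(W, c) = -0*(-5) = -3*0 = 0)
(Y(6, 6) + 11)**2 = (0 + 11)**2 = 11**2 = 121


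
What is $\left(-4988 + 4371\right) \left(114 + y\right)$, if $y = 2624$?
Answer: $-1689346$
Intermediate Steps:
$\left(-4988 + 4371\right) \left(114 + y\right) = \left(-4988 + 4371\right) \left(114 + 2624\right) = \left(-617\right) 2738 = -1689346$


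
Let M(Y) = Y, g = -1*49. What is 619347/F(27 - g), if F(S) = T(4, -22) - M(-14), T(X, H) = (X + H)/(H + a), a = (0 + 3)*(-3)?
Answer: 19199757/452 ≈ 42477.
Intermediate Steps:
g = -49
a = -9 (a = 3*(-3) = -9)
T(X, H) = (H + X)/(-9 + H) (T(X, H) = (X + H)/(H - 9) = (H + X)/(-9 + H))
F(S) = 452/31 (F(S) = (-22 + 4)/(-9 - 22) - 1*(-14) = -18/(-31) + 14 = -1/31*(-18) + 14 = 18/31 + 14 = 452/31)
619347/F(27 - g) = 619347/(452/31) = 619347*(31/452) = 19199757/452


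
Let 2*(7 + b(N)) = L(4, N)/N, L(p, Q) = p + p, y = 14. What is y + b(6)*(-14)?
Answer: 308/3 ≈ 102.67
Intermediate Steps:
L(p, Q) = 2*p
b(N) = -7 + 4/N (b(N) = -7 + ((2*4)/N)/2 = -7 + (8/N)/2 = -7 + 4/N)
y + b(6)*(-14) = 14 + (-7 + 4/6)*(-14) = 14 + (-7 + 4*(1/6))*(-14) = 14 + (-7 + 2/3)*(-14) = 14 - 19/3*(-14) = 14 + 266/3 = 308/3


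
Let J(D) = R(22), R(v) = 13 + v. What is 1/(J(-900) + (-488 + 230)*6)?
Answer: -1/1513 ≈ -0.00066094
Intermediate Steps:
J(D) = 35 (J(D) = 13 + 22 = 35)
1/(J(-900) + (-488 + 230)*6) = 1/(35 + (-488 + 230)*6) = 1/(35 - 258*6) = 1/(35 - 1548) = 1/(-1513) = -1/1513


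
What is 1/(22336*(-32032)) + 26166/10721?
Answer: 18720903022111/7670519048192 ≈ 2.4406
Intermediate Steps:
1/(22336*(-32032)) + 26166/10721 = (1/22336)*(-1/32032) + 26166*(1/10721) = -1/715466752 + 26166/10721 = 18720903022111/7670519048192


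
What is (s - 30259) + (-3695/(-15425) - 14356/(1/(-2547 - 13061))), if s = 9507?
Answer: 691187142899/3085 ≈ 2.2405e+8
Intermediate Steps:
(s - 30259) + (-3695/(-15425) - 14356/(1/(-2547 - 13061))) = (9507 - 30259) + (-3695/(-15425) - 14356/(1/(-2547 - 13061))) = -20752 + (-3695*(-1/15425) - 14356/(1/(-15608))) = -20752 + (739/3085 - 14356/(-1/15608)) = -20752 + (739/3085 - 14356*(-15608)) = -20752 + (739/3085 + 224068448) = -20752 + 691251162819/3085 = 691187142899/3085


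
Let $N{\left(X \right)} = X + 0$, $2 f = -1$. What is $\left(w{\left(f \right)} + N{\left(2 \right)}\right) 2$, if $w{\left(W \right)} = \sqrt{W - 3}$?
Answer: $4 + i \sqrt{14} \approx 4.0 + 3.7417 i$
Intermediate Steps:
$f = - \frac{1}{2}$ ($f = \frac{1}{2} \left(-1\right) = - \frac{1}{2} \approx -0.5$)
$N{\left(X \right)} = X$
$w{\left(W \right)} = \sqrt{-3 + W}$
$\left(w{\left(f \right)} + N{\left(2 \right)}\right) 2 = \left(\sqrt{-3 - \frac{1}{2}} + 2\right) 2 = \left(\sqrt{- \frac{7}{2}} + 2\right) 2 = \left(\frac{i \sqrt{14}}{2} + 2\right) 2 = \left(2 + \frac{i \sqrt{14}}{2}\right) 2 = 4 + i \sqrt{14}$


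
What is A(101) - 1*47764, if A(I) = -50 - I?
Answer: -47915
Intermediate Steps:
A(101) - 1*47764 = (-50 - 1*101) - 1*47764 = (-50 - 101) - 47764 = -151 - 47764 = -47915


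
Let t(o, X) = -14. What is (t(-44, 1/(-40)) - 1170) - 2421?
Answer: -3605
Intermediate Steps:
(t(-44, 1/(-40)) - 1170) - 2421 = (-14 - 1170) - 2421 = -1184 - 2421 = -3605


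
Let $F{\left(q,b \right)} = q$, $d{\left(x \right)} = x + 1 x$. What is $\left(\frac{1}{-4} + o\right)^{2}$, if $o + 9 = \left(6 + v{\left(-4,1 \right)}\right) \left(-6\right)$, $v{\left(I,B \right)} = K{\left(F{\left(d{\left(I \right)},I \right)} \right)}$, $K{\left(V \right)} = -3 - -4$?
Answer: $\frac{42025}{16} \approx 2626.6$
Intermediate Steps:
$d{\left(x \right)} = 2 x$ ($d{\left(x \right)} = x + x = 2 x$)
$K{\left(V \right)} = 1$ ($K{\left(V \right)} = -3 + 4 = 1$)
$v{\left(I,B \right)} = 1$
$o = -51$ ($o = -9 + \left(6 + 1\right) \left(-6\right) = -9 + 7 \left(-6\right) = -9 - 42 = -51$)
$\left(\frac{1}{-4} + o\right)^{2} = \left(\frac{1}{-4} - 51\right)^{2} = \left(- \frac{1}{4} - 51\right)^{2} = \left(- \frac{205}{4}\right)^{2} = \frac{42025}{16}$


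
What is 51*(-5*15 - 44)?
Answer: -6069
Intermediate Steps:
51*(-5*15 - 44) = 51*(-75 - 44) = 51*(-119) = -6069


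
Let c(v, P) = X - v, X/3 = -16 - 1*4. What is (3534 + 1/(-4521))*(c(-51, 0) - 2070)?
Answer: -1006564419/137 ≈ -7.3472e+6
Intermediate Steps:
X = -60 (X = 3*(-16 - 1*4) = 3*(-16 - 4) = 3*(-20) = -60)
c(v, P) = -60 - v
(3534 + 1/(-4521))*(c(-51, 0) - 2070) = (3534 + 1/(-4521))*((-60 - 1*(-51)) - 2070) = (3534 - 1/4521)*((-60 + 51) - 2070) = 15977213*(-9 - 2070)/4521 = (15977213/4521)*(-2079) = -1006564419/137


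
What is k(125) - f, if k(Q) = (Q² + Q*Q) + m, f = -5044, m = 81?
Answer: 36375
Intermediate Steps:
k(Q) = 81 + 2*Q² (k(Q) = (Q² + Q*Q) + 81 = (Q² + Q²) + 81 = 2*Q² + 81 = 81 + 2*Q²)
k(125) - f = (81 + 2*125²) - 1*(-5044) = (81 + 2*15625) + 5044 = (81 + 31250) + 5044 = 31331 + 5044 = 36375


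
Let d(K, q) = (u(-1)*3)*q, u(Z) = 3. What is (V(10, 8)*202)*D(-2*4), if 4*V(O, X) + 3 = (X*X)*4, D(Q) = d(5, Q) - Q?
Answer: -817696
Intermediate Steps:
d(K, q) = 9*q (d(K, q) = (3*3)*q = 9*q)
D(Q) = 8*Q (D(Q) = 9*Q - Q = 8*Q)
V(O, X) = -3/4 + X**2 (V(O, X) = -3/4 + ((X*X)*4)/4 = -3/4 + (X**2*4)/4 = -3/4 + (4*X**2)/4 = -3/4 + X**2)
(V(10, 8)*202)*D(-2*4) = ((-3/4 + 8**2)*202)*(8*(-2*4)) = ((-3/4 + 64)*202)*(8*(-8)) = ((253/4)*202)*(-64) = (25553/2)*(-64) = -817696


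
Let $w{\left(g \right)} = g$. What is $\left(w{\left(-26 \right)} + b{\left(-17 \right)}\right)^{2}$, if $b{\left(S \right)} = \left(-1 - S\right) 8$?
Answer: $10404$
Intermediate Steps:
$b{\left(S \right)} = -8 - 8 S$
$\left(w{\left(-26 \right)} + b{\left(-17 \right)}\right)^{2} = \left(-26 - -128\right)^{2} = \left(-26 + \left(-8 + 136\right)\right)^{2} = \left(-26 + 128\right)^{2} = 102^{2} = 10404$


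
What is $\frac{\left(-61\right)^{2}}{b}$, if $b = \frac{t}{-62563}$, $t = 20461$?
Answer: $- \frac{232796923}{20461} \approx -11378.0$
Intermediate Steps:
$b = - \frac{20461}{62563}$ ($b = \frac{20461}{-62563} = 20461 \left(- \frac{1}{62563}\right) = - \frac{20461}{62563} \approx -0.32705$)
$\frac{\left(-61\right)^{2}}{b} = \frac{\left(-61\right)^{2}}{- \frac{20461}{62563}} = 3721 \left(- \frac{62563}{20461}\right) = - \frac{232796923}{20461}$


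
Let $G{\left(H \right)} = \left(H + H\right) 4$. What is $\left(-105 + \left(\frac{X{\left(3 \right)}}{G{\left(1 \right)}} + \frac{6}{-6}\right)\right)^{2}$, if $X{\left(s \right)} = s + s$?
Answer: $\frac{177241}{16} \approx 11078.0$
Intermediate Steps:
$G{\left(H \right)} = 8 H$ ($G{\left(H \right)} = 2 H 4 = 8 H$)
$X{\left(s \right)} = 2 s$
$\left(-105 + \left(\frac{X{\left(3 \right)}}{G{\left(1 \right)}} + \frac{6}{-6}\right)\right)^{2} = \left(-105 + \left(\frac{2 \cdot 3}{8 \cdot 1} + \frac{6}{-6}\right)\right)^{2} = \left(-105 + \left(\frac{6}{8} + 6 \left(- \frac{1}{6}\right)\right)\right)^{2} = \left(-105 + \left(6 \cdot \frac{1}{8} - 1\right)\right)^{2} = \left(-105 + \left(\frac{3}{4} - 1\right)\right)^{2} = \left(-105 - \frac{1}{4}\right)^{2} = \left(- \frac{421}{4}\right)^{2} = \frac{177241}{16}$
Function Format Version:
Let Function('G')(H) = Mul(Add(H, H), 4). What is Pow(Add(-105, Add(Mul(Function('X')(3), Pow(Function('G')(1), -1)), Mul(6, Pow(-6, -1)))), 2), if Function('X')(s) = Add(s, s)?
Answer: Rational(177241, 16) ≈ 11078.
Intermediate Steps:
Function('G')(H) = Mul(8, H) (Function('G')(H) = Mul(Mul(2, H), 4) = Mul(8, H))
Function('X')(s) = Mul(2, s)
Pow(Add(-105, Add(Mul(Function('X')(3), Pow(Function('G')(1), -1)), Mul(6, Pow(-6, -1)))), 2) = Pow(Add(-105, Add(Mul(Mul(2, 3), Pow(Mul(8, 1), -1)), Mul(6, Pow(-6, -1)))), 2) = Pow(Add(-105, Add(Mul(6, Pow(8, -1)), Mul(6, Rational(-1, 6)))), 2) = Pow(Add(-105, Add(Mul(6, Rational(1, 8)), -1)), 2) = Pow(Add(-105, Add(Rational(3, 4), -1)), 2) = Pow(Add(-105, Rational(-1, 4)), 2) = Pow(Rational(-421, 4), 2) = Rational(177241, 16)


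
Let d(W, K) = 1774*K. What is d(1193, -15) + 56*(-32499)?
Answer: -1846554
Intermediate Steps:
d(1193, -15) + 56*(-32499) = 1774*(-15) + 56*(-32499) = -26610 - 1819944 = -1846554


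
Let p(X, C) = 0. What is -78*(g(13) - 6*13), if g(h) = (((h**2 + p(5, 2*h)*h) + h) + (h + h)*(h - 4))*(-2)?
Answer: 70980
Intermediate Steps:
g(h) = -2*h - 2*h**2 - 4*h*(-4 + h) (g(h) = (((h**2 + 0*h) + h) + (h + h)*(h - 4))*(-2) = (((h**2 + 0) + h) + (2*h)*(-4 + h))*(-2) = ((h**2 + h) + 2*h*(-4 + h))*(-2) = ((h + h**2) + 2*h*(-4 + h))*(-2) = (h + h**2 + 2*h*(-4 + h))*(-2) = -2*h - 2*h**2 - 4*h*(-4 + h))
-78*(g(13) - 6*13) = -78*(2*13*(7 - 3*13) - 6*13) = -78*(2*13*(7 - 39) - 78) = -78*(2*13*(-32) - 78) = -78*(-832 - 78) = -78*(-910) = 70980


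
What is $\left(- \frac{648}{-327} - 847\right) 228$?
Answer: $- \frac{21000396}{109} \approx -1.9266 \cdot 10^{5}$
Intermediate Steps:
$\left(- \frac{648}{-327} - 847\right) 228 = \left(\left(-648\right) \left(- \frac{1}{327}\right) - 847\right) 228 = \left(\frac{216}{109} - 847\right) 228 = \left(- \frac{92107}{109}\right) 228 = - \frac{21000396}{109}$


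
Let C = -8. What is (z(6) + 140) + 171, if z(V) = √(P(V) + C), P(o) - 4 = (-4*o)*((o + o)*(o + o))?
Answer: 311 + 2*I*√865 ≈ 311.0 + 58.822*I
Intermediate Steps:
P(o) = 4 - 16*o³ (P(o) = 4 + (-4*o)*((o + o)*(o + o)) = 4 + (-4*o)*((2*o)*(2*o)) = 4 + (-4*o)*(4*o²) = 4 - 16*o³)
z(V) = √(-4 - 16*V³) (z(V) = √((4 - 16*V³) - 8) = √(-4 - 16*V³))
(z(6) + 140) + 171 = (2*√(-1 - 4*6³) + 140) + 171 = (2*√(-1 - 4*216) + 140) + 171 = (2*√(-1 - 864) + 140) + 171 = (2*√(-865) + 140) + 171 = (2*(I*√865) + 140) + 171 = (2*I*√865 + 140) + 171 = (140 + 2*I*√865) + 171 = 311 + 2*I*√865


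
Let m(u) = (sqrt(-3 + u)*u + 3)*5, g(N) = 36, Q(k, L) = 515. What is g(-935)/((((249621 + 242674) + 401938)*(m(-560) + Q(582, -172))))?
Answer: 318/65788735223495 + 336*I*sqrt(563)/13157747044699 ≈ 4.8337e-12 + 6.0592e-10*I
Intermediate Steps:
m(u) = 15 + 5*u*sqrt(-3 + u) (m(u) = (u*sqrt(-3 + u) + 3)*5 = (3 + u*sqrt(-3 + u))*5 = 15 + 5*u*sqrt(-3 + u))
g(-935)/((((249621 + 242674) + 401938)*(m(-560) + Q(582, -172)))) = 36/((((249621 + 242674) + 401938)*((15 + 5*(-560)*sqrt(-3 - 560)) + 515))) = 36/(((492295 + 401938)*((15 + 5*(-560)*sqrt(-563)) + 515))) = 36/((894233*((15 + 5*(-560)*(I*sqrt(563))) + 515))) = 36/((894233*((15 - 2800*I*sqrt(563)) + 515))) = 36/((894233*(530 - 2800*I*sqrt(563)))) = 36/(473943490 - 2503852400*I*sqrt(563))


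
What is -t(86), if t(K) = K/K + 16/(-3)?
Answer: 13/3 ≈ 4.3333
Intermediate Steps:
t(K) = -13/3 (t(K) = 1 + 16*(-1/3) = 1 - 16/3 = -13/3)
-t(86) = -1*(-13/3) = 13/3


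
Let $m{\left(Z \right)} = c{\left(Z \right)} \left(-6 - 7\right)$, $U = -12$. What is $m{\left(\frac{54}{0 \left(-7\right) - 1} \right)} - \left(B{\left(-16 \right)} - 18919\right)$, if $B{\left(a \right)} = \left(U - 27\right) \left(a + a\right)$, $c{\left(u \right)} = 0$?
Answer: $17671$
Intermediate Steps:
$B{\left(a \right)} = - 78 a$ ($B{\left(a \right)} = \left(-12 - 27\right) \left(a + a\right) = - 39 \cdot 2 a = - 78 a$)
$m{\left(Z \right)} = 0$ ($m{\left(Z \right)} = 0 \left(-6 - 7\right) = 0 \left(-13\right) = 0$)
$m{\left(\frac{54}{0 \left(-7\right) - 1} \right)} - \left(B{\left(-16 \right)} - 18919\right) = 0 - \left(\left(-78\right) \left(-16\right) - 18919\right) = 0 - \left(1248 - 18919\right) = 0 - -17671 = 0 + 17671 = 17671$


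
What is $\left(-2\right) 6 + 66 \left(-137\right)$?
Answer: $-9054$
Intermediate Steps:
$\left(-2\right) 6 + 66 \left(-137\right) = -12 - 9042 = -9054$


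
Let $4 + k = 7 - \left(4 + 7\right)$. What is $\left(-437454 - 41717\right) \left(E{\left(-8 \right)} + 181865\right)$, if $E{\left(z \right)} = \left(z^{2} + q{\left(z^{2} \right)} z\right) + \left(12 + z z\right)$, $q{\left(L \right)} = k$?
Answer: $-87242184799$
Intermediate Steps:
$k = -8$ ($k = -4 + \left(7 - \left(4 + 7\right)\right) = -4 + \left(7 - 11\right) = -4 - 4 = -8$)
$q{\left(L \right)} = -8$
$E{\left(z \right)} = 12 - 8 z + 2 z^{2}$ ($E{\left(z \right)} = \left(z^{2} - 8 z\right) + \left(12 + z z\right) = \left(z^{2} - 8 z\right) + \left(12 + z^{2}\right) = 12 - 8 z + 2 z^{2}$)
$\left(-437454 - 41717\right) \left(E{\left(-8 \right)} + 181865\right) = \left(-437454 - 41717\right) \left(\left(12 - -64 + 2 \left(-8\right)^{2}\right) + 181865\right) = - 479171 \left(\left(12 + 64 + 2 \cdot 64\right) + 181865\right) = - 479171 \left(\left(12 + 64 + 128\right) + 181865\right) = - 479171 \left(204 + 181865\right) = \left(-479171\right) 182069 = -87242184799$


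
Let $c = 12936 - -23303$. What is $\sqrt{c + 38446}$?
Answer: $\sqrt{74685} \approx 273.29$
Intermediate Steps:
$c = 36239$ ($c = 12936 + 23303 = 36239$)
$\sqrt{c + 38446} = \sqrt{36239 + 38446} = \sqrt{74685}$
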